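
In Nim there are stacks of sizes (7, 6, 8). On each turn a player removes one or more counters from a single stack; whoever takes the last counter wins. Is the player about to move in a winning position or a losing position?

Winning position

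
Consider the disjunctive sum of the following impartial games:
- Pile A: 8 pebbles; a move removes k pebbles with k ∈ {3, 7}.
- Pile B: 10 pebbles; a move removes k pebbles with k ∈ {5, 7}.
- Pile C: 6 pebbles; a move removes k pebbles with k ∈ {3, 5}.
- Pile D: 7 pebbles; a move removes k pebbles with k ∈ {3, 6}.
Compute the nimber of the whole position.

Build the Grundy sequence for pile A with g(k) = mex{g(k−s) : s ∈ {3, 7}, s ≤ k}:
k:     0  1  2  3  4  5  6  7  8
g(k):  0  0  0  1  1  1  0  2  2
So g(8) = 2.
For pile B, compute g(0), g(1), … with moves {5, 7}:
g(0) = mex{} = 0
g(1) = mex{} = 0
g(2) = mex{} = 0
g(3) = mex{} = 0
g(4) = mex{} = 0
g(5) = mex{0} = 1
g(6) = mex{0} = 1
g(7) = mex{0} = 1
g(8) = mex{0} = 1
g(9) = mex{0} = 1
g(10) = mex{0,1} = 2
So g(10) = 2.
Build the Grundy sequence for pile C with g(k) = mex{g(k−s) : s ∈ {3, 5}, s ≤ k}:
k:     0  1  2  3  4  5  6
g(k):  0  0  0  1  1  1  2
So g(6) = 2.
Build the Grundy sequence for pile D with g(k) = mex{g(k−s) : s ∈ {3, 6}, s ≤ k}:
g(0) = mex{} = 0
g(1) = mex{} = 0
g(2) = mex{} = 0
g(3) = mex{0} = 1
g(4) = mex{0} = 1
g(5) = mex{0} = 1
g(6) = mex{0,1} = 2
g(7) = mex{0,1} = 2
So g(7) = 2.
By the Sprague-Grundy theorem, the Grundy value of a sum of independent games is the XOR of the component values.
Combined value = 2 XOR 2 XOR 2 XOR 2 = 0.

0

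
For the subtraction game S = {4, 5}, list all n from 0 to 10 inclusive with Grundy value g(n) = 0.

0, 1, 2, 3, 9, 10

Build the Grundy sequence with g(k) = mex{g(k−s) : s ∈ {4, 5}, s ≤ k}:
k:     0  1  2  3  4  5  6  7  8  9 10
g(k):  0  0  0  0  1  1  1  1  2  0  0
The P-positions (g = 0) in 0..10 are 0, 1, 2, 3, 9, 10.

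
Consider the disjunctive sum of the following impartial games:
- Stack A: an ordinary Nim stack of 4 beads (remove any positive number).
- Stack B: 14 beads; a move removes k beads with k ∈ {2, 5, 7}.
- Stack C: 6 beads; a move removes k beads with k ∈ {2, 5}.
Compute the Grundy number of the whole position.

5

Stack A is a plain Nim stack of size 4, so its Grundy value is 4.
Build the Grundy sequence for stack B with g(k) = mex{g(k−s) : s ∈ {2, 5, 7}, s ≤ k}:
g(0) = mex{} = 0
g(1) = mex{} = 0
g(2) = mex{0} = 1
g(3) = mex{0} = 1
g(4) = mex{1} = 0
g(5) = mex{0,1} = 2
g(6) = mex{0} = 1
g(7) = mex{0,1,2} = 3
g(8) = mex{0,1} = 2
g(9) = mex{0,1,3} = 2
g(10) = mex{1,2} = 0
g(11) = mex{0,1,2} = 3
g(12) = mex{0,2,3} = 1
g(13) = mex{1,2,3} = 0
g(14) = mex{1,2,3} = 0
So g(14) = 0.
For stack C, compute g(0), g(1), … with moves {2, 5}:
k:     0  1  2  3  4  5  6
g(k):  0  0  1  1  0  2  1
So g(6) = 1.
By the Sprague-Grundy theorem, the Grundy value of a sum of independent games is the XOR of the component values.
Combined value = 4 XOR 0 XOR 1 = 5.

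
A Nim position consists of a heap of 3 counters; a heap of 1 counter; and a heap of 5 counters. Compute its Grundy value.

Compute the nim-sum pairwise:
3 ⊕ 1 = 2
2 ⊕ 5 = 7

7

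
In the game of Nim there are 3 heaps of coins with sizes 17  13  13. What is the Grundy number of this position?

17

Nim-sum: 17 ^ 13 ^ 13 = 17.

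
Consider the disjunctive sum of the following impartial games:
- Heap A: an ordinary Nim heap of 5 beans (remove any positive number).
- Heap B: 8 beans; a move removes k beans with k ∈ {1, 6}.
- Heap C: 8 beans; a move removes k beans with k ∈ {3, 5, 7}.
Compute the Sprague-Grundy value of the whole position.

6

Heap A is a plain Nim heap of size 5, so its Grundy value is 5.
Grundy values for heap B (subtraction set {1, 6}):
g(0) = mex{} = 0
g(1) = mex{0} = 1
g(2) = mex{1} = 0
g(3) = mex{0} = 1
g(4) = mex{1} = 0
g(5) = mex{0} = 1
g(6) = mex{0,1} = 2
g(7) = mex{1,2} = 0
g(8) = mex{0} = 1
So g(8) = 1.
Grundy values for heap C (subtraction set {3, 5, 7}):
g(0) = mex{} = 0
g(1) = mex{} = 0
g(2) = mex{} = 0
g(3) = mex{0} = 1
g(4) = mex{0} = 1
g(5) = mex{0} = 1
g(6) = mex{0,1} = 2
g(7) = mex{0,1} = 2
g(8) = mex{0,1} = 2
So g(8) = 2.
The value of a disjunctive sum is the nim-sum of the parts.
Combined value = 5 ⊕ 1 ⊕ 2 = 6.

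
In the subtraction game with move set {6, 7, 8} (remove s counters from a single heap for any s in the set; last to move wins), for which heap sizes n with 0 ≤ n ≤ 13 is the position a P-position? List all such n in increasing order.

0, 1, 2, 3, 4, 5

Compute g(0), g(1), … for moves {6, 7, 8}:
g(0) = mex{} = 0
g(1) = mex{} = 0
g(2) = mex{} = 0
g(3) = mex{} = 0
g(4) = mex{} = 0
g(5) = mex{} = 0
g(6) = mex{0} = 1
g(7) = mex{0} = 1
g(8) = mex{0} = 1
g(9) = mex{0} = 1
g(10) = mex{0} = 1
g(11) = mex{0} = 1
g(12) = mex{0,1} = 2
g(13) = mex{0,1} = 2
The P-positions (g = 0) in 0..13 are 0, 1, 2, 3, 4, 5.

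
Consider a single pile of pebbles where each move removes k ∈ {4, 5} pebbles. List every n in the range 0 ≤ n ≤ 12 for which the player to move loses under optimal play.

0, 1, 2, 3, 9, 10, 11, 12

Grundy values for subtraction set {4, 5}:
k:     0  1  2  3  4  5  6  7  8  9 10 11 12
g(k):  0  0  0  0  1  1  1  1  2  0  0  0  0
The P-positions (g = 0) in 0..12 are 0, 1, 2, 3, 9, 10, 11, 12.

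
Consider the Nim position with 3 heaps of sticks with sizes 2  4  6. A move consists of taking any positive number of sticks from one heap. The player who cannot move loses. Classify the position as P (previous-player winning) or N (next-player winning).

P-position

Compute the nim-sum pairwise:
2 XOR 4 = 6
6 XOR 6 = 0
The nim-sum is 0, so this is a P-position: the player to move is in a losing position under optimal play.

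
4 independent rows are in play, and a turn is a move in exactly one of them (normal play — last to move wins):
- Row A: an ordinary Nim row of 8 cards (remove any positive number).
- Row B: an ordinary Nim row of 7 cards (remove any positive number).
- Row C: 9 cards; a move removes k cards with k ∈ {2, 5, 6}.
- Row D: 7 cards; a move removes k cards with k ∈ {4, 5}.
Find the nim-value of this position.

12

Row A is a plain Nim row of size 8, so its Grundy value is 8.
Row B is a plain Nim row of size 7, so its Grundy value is 7.
Grundy values for row C (subtraction set {2, 5, 6}):
k:     0  1  2  3  4  5  6  7  8  9
g(k):  0  0  1  1  0  2  1  3  0  2
So g(9) = 2.
For row D, compute g(0), g(1), … with moves {4, 5}:
g(0) = mex{} = 0
g(1) = mex{} = 0
g(2) = mex{} = 0
g(3) = mex{} = 0
g(4) = mex{0} = 1
g(5) = mex{0} = 1
g(6) = mex{0} = 1
g(7) = mex{0} = 1
So g(7) = 1.
The value of a disjunctive sum is the nim-sum of the parts.
Combined value = 8 ⊕ 7 ⊕ 2 ⊕ 1 = 12.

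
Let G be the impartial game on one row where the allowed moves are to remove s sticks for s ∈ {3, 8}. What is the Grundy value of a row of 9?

1

Compute g(0), g(1), … for moves {3, 8}:
k:     0  1  2  3  4  5  6  7  8  9
g(k):  0  0  0  1  1  1  0  0  2  1
So g(9) = 1.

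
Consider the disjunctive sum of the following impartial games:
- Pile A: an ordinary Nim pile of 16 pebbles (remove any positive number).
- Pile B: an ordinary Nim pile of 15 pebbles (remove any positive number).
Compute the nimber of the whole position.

31

Pile A is a plain Nim pile of size 16, so its Grundy value is 16.
Pile B is a plain Nim pile of size 15, so its Grundy value is 15.
The value of a disjunctive sum is the nim-sum of the parts.
Combined value = 16 ⊕ 15 = 31.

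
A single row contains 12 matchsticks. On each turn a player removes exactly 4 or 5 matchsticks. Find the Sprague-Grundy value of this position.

0

Build the Grundy sequence with g(k) = mex{g(k−s) : s ∈ {4, 5}, s ≤ k}:
k:     0  1  2  3  4  5  6  7  8  9 10 11 12
g(k):  0  0  0  0  1  1  1  1  2  0  0  0  0
So g(12) = 0.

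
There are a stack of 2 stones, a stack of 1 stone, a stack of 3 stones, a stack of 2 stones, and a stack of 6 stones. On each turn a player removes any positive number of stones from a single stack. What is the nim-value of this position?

Bitwise XOR of the heap sizes:
  010  (2)
  001  (1)
  011  (3)
  010  (2)
  110  (6)
  ---
  100  (4)

4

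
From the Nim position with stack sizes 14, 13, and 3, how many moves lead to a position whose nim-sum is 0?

Nim-sum: 14 XOR 13 XOR 3 = 0.
The nim-sum is already 0, so every move leaves a nonzero nim-sum — there are no winning moves.

0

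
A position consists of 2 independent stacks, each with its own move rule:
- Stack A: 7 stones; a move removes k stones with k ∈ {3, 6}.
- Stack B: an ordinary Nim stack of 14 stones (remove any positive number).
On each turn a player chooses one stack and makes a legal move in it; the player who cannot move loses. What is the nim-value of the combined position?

12

Build the Grundy sequence for stack A with g(k) = mex{g(k−s) : s ∈ {3, 6}, s ≤ k}:
g(0) = mex{} = 0
g(1) = mex{} = 0
g(2) = mex{} = 0
g(3) = mex{0} = 1
g(4) = mex{0} = 1
g(5) = mex{0} = 1
g(6) = mex{0,1} = 2
g(7) = mex{0,1} = 2
So g(7) = 2.
Stack B is a plain Nim stack of size 14, so its Grundy value is 14.
By the Sprague-Grundy theorem, the Grundy value of a sum of independent games is the XOR of the component values.
Combined value = 2 ⊕ 14 = 12.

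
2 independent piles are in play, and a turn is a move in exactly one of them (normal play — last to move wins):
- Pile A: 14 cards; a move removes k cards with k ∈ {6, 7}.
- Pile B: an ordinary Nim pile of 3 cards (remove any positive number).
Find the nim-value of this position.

3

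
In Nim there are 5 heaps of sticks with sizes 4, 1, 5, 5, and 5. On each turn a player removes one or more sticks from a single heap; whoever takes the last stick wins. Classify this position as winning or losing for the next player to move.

Losing position

Compute the nim-sum pairwise:
4 ^ 1 = 5
5 ^ 5 = 0
0 ^ 5 = 5
5 ^ 5 = 0
The nim-sum is 0, so this is a P-position: the player to move is in a losing position under optimal play.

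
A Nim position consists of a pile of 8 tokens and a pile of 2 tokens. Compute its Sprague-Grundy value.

Write each in binary and XOR column by column:
  1000  (8)
  0010  (2)
  ----
  1010  (10)

10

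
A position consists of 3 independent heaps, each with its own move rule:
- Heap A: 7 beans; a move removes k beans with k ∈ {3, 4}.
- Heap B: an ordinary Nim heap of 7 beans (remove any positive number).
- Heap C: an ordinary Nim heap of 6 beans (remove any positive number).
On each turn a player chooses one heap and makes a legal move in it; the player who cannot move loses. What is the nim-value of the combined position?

1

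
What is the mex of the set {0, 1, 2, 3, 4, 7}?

5

The values 0, 1, 2, 3, 4 are all present; 5 is the first non-negative integer missing from the set.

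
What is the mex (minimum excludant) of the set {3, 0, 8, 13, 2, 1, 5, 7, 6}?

The values 0, 1, 2, 3 are all present; 4 is the first non-negative integer missing from the set.

4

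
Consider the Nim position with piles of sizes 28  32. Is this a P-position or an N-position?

N-position

Nim-sum: 28 ^ 32 = 60.
The nim-sum is 60 ≠ 0, so this is an N-position: the player to move can win.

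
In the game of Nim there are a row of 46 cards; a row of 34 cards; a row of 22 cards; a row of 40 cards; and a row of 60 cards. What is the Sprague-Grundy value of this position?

14

Nim-sum: 46 XOR 34 XOR 22 XOR 40 XOR 60 = 14.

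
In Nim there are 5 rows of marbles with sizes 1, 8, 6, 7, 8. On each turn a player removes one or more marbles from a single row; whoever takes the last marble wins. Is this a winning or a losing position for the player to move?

In binary:
  0001  (1)
  1000  (8)
  0110  (6)
  0111  (7)
  1000  (8)
  ----
  0000  (0)
The nim-sum is 0, so this is a P-position: the player to move is in a losing position under optimal play.

Losing position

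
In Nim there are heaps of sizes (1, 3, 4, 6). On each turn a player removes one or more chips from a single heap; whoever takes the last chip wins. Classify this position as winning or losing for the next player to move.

Write each in binary and XOR column by column:
  001  (1)
  011  (3)
  100  (4)
  110  (6)
  ---
  000  (0)
The nim-sum is 0, so this is a P-position: the player to move is in a losing position under optimal play.

Losing position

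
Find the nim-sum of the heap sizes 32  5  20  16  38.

Nim-sum: 32 XOR 5 XOR 20 XOR 16 XOR 38 = 7.

7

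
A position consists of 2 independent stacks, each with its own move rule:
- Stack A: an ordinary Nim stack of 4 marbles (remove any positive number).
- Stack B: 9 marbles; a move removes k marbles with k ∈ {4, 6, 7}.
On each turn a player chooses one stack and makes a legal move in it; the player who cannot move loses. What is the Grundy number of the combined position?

Stack A is a plain Nim stack of size 4, so its Grundy value is 4.
Build the Grundy sequence for stack B with g(k) = mex{g(k−s) : s ∈ {4, 6, 7}, s ≤ k}:
k:     0  1  2  3  4  5  6  7  8  9
g(k):  0  0  0  0  1  1  1  1  2  2
So g(9) = 2.
By the Sprague-Grundy theorem, the Grundy value of a sum of independent games is the XOR of the component values.
Combined value = 4 ⊕ 2 = 6.

6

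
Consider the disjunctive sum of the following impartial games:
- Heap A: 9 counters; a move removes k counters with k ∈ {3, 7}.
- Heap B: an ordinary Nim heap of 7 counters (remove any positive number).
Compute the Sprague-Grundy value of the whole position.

Build the Grundy sequence for heap A with g(k) = mex{g(k−s) : s ∈ {3, 7}, s ≤ k}:
k:     0  1  2  3  4  5  6  7  8  9
g(k):  0  0  0  1  1  1  0  2  2  1
So g(9) = 1.
Heap B is a plain Nim heap of size 7, so its Grundy value is 7.
By the Sprague-Grundy theorem, the Grundy value of a sum of independent games is the XOR of the component values.
Combined value = 1 XOR 7 = 6.

6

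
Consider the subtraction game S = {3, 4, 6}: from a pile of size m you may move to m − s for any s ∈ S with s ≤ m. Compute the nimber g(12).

1

Compute g(0), g(1), … for moves {3, 4, 6}:
k:     0  1  2  3  4  5  6  7  8  9 10 11 12
g(k):  0  0  0  1  1  1  2  2  2  0  0  0  1
So g(12) = 1.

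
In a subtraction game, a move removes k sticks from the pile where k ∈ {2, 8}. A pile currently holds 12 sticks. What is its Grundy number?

Compute g(0), g(1), … for moves {2, 8}:
g(0) = mex{} = 0
g(1) = mex{} = 0
g(2) = mex{0} = 1
g(3) = mex{0} = 1
g(4) = mex{1} = 0
g(5) = mex{1} = 0
g(6) = mex{0} = 1
g(7) = mex{0} = 1
g(8) = mex{0,1} = 2
g(9) = mex{0,1} = 2
g(10) = mex{1,2} = 0
g(11) = mex{1,2} = 0
g(12) = mex{0} = 1
So g(12) = 1.

1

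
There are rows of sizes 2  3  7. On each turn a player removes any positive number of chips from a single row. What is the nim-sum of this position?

6

Nim-sum: 2 XOR 3 XOR 7 = 6.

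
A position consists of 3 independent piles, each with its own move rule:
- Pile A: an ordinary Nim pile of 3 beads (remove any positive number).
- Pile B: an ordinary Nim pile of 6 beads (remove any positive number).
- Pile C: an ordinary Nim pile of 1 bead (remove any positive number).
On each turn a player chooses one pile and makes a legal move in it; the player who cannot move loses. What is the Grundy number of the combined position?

4

Pile A is a plain Nim pile of size 3, so its Grundy value is 3.
Pile B is a plain Nim pile of size 6, so its Grundy value is 6.
Pile C is a plain Nim pile of size 1, so its Grundy value is 1.
The value of a disjunctive sum is the nim-sum of the parts.
Combined value = 3 ⊕ 6 ⊕ 1 = 4.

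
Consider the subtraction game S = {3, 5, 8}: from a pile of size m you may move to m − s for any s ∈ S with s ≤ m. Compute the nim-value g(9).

Compute g(0), g(1), … for moves {3, 5, 8}:
k:     0  1  2  3  4  5  6  7  8  9
g(k):  0  0  0  1  1  1  2  2  2  3
So g(9) = 3.

3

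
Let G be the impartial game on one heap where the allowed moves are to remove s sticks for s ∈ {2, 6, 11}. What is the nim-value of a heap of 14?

Compute g(0), g(1), … for moves {2, 6, 11}:
g(0) = mex{} = 0
g(1) = mex{} = 0
g(2) = mex{0} = 1
g(3) = mex{0} = 1
g(4) = mex{1} = 0
g(5) = mex{1} = 0
g(6) = mex{0} = 1
g(7) = mex{0} = 1
g(8) = mex{1} = 0
g(9) = mex{1} = 0
g(10) = mex{0} = 1
g(11) = mex{0} = 1
g(12) = mex{0,1} = 2
g(13) = mex{1} = 0
g(14) = mex{0,1,2} = 3
So g(14) = 3.

3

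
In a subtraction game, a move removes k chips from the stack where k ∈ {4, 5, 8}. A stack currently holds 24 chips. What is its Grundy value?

0

Grundy values for subtraction set {4, 5, 8}:
k:     0  1  2  3  4  5  6  7  8  9 10 11 12 13 14 15 16 17 18 19 20 21 22 23 24
g(k):  0  0  0  0  1  1  1  1  2  2  2  2  0  0  0  0  1  1  1  1  2  2  2  2  0
So g(24) = 0.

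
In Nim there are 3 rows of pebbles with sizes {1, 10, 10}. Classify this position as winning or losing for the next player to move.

Winning position

In binary:
  0001  (1)
  1010  (10)
  1010  (10)
  ----
  0001  (1)
The nim-sum is 1 ≠ 0, so this is an N-position: the player to move can win.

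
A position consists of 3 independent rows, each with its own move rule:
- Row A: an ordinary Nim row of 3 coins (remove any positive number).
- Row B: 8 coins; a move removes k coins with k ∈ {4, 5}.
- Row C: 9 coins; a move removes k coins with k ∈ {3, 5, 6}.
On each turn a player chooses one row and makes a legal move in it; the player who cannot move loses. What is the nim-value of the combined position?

Row A is a plain Nim row of size 3, so its Grundy value is 3.
For row B, compute g(0), g(1), … with moves {4, 5}:
g(0) = mex{} = 0
g(1) = mex{} = 0
g(2) = mex{} = 0
g(3) = mex{} = 0
g(4) = mex{0} = 1
g(5) = mex{0} = 1
g(6) = mex{0} = 1
g(7) = mex{0} = 1
g(8) = mex{0,1} = 2
So g(8) = 2.
Grundy values for row C (subtraction set {3, 5, 6}):
k:     0  1  2  3  4  5  6  7  8  9
g(k):  0  0  0  1  1  1  2  2  2  0
So g(9) = 0.
By the Sprague-Grundy theorem, the Grundy value of a sum of independent games is the XOR of the component values.
Combined value = 3 ⊕ 2 ⊕ 0 = 1.

1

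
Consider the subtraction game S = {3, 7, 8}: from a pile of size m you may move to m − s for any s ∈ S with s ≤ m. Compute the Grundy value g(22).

0

Compute g(0), g(1), … for moves {3, 7, 8}:
k:     0  1  2  3  4  5  6  7  8  9 10 11 12 13 14 15 16 17 18 19 20 21 22
g(k):  0  0  0  1  1  1  0  2  2  1  3  0  0  2  1  1  0  0  2  1  1  0  0
So g(22) = 0.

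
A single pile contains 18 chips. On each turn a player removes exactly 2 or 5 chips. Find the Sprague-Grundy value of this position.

0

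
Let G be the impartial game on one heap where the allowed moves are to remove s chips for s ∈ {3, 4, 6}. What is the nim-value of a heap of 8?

Compute g(0), g(1), … for moves {3, 4, 6}:
k:     0  1  2  3  4  5  6  7  8
g(k):  0  0  0  1  1  1  2  2  2
So g(8) = 2.

2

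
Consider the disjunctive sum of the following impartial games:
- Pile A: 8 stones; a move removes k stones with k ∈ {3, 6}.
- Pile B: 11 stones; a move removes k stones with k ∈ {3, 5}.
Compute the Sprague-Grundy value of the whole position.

3

Build the Grundy sequence for pile A with g(k) = mex{g(k−s) : s ∈ {3, 6}, s ≤ k}:
k:     0  1  2  3  4  5  6  7  8
g(k):  0  0  0  1  1  1  2  2  2
So g(8) = 2.
Grundy values for pile B (subtraction set {3, 5}):
k:     0  1  2  3  4  5  6  7  8  9 10 11
g(k):  0  0  0  1  1  1  2  2  0  0  0  1
So g(11) = 1.
The value of a disjunctive sum is the nim-sum of the parts.
Combined value = 2 XOR 1 = 3.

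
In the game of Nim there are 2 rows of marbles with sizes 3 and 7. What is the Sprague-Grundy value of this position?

4

Compute the nim-sum pairwise:
3 XOR 7 = 4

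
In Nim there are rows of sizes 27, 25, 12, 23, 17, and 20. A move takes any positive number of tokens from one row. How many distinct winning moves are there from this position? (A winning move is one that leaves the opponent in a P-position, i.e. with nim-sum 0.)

5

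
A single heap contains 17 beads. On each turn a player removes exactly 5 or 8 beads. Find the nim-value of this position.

0

Grundy values for subtraction set {5, 8}:
k:     0  1  2  3  4  5  6  7  8  9 10 11 12 13 14 15 16 17
g(k):  0  0  0  0  0  1  1  1  1  1  2  2  2  0  0  0  0  0
So g(17) = 0.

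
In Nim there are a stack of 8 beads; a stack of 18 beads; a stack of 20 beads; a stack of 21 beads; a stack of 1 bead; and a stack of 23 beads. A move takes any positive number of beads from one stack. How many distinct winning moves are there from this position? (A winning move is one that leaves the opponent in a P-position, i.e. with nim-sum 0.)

1

Compute the nim-sum pairwise:
8 ⊕ 18 = 26
26 ⊕ 20 = 14
14 ⊕ 21 = 27
27 ⊕ 1 = 26
26 ⊕ 23 = 13
The overall nim-sum is X = 13. A stack of size p has a winning move iff p XOR X < p (reduce it to p XOR X).
  8: 8 XOR 13 = 5 < 8 — winning move (to 5).
  18: 18 XOR 13 = 31 ≥ 18 — no move.
  20: 20 XOR 13 = 25 ≥ 20 — no move.
  21: 21 XOR 13 = 24 ≥ 21 — no move.
  1: 1 XOR 13 = 12 ≥ 1 — no move.
  23: 23 XOR 13 = 26 ≥ 23 — no move.
That gives 1 winning move.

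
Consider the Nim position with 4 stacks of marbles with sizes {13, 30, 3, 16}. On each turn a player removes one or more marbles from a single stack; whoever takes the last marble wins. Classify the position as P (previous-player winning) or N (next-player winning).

P-position

In binary:
  01101  (13)
  11110  (30)
  00011  (3)
  10000  (16)
  -----
  00000  (0)
The nim-sum is 0, so this is a P-position: the player to move is in a losing position under optimal play.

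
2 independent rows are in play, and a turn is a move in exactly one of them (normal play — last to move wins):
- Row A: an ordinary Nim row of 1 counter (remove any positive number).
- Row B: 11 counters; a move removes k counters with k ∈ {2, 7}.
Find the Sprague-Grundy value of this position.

Row A is a plain Nim row of size 1, so its Grundy value is 1.
Grundy values for row B (subtraction set {2, 7}):
g(0) = mex{} = 0
g(1) = mex{} = 0
g(2) = mex{0} = 1
g(3) = mex{0} = 1
g(4) = mex{1} = 0
g(5) = mex{1} = 0
g(6) = mex{0} = 1
g(7) = mex{0} = 1
g(8) = mex{0,1} = 2
g(9) = mex{1} = 0
g(10) = mex{1,2} = 0
g(11) = mex{0} = 1
So g(11) = 1.
By the Sprague-Grundy theorem, the Grundy value of a sum of independent games is the XOR of the component values.
Combined value = 1 XOR 1 = 0.

0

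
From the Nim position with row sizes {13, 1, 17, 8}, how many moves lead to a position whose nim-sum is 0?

1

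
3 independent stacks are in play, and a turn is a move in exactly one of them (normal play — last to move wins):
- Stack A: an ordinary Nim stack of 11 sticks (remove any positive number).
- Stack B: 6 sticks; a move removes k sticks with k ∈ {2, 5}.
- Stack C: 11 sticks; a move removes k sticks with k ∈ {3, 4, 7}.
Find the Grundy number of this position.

10

Stack A is a plain Nim stack of size 11, so its Grundy value is 11.
Grundy values for stack B (subtraction set {2, 5}):
g(0) = mex{} = 0
g(1) = mex{} = 0
g(2) = mex{0} = 1
g(3) = mex{0} = 1
g(4) = mex{1} = 0
g(5) = mex{0,1} = 2
g(6) = mex{0} = 1
So g(6) = 1.
For stack C, compute g(0), g(1), … with moves {3, 4, 7}:
g(0) = mex{} = 0
g(1) = mex{} = 0
g(2) = mex{} = 0
g(3) = mex{0} = 1
g(4) = mex{0} = 1
g(5) = mex{0} = 1
g(6) = mex{0,1} = 2
g(7) = mex{0,1} = 2
g(8) = mex{0,1} = 2
g(9) = mex{0,1,2} = 3
g(10) = mex{1,2} = 0
g(11) = mex{1,2} = 0
So g(11) = 0.
The value of a disjunctive sum is the nim-sum of the parts.
Combined value = 11 ⊕ 1 ⊕ 0 = 10.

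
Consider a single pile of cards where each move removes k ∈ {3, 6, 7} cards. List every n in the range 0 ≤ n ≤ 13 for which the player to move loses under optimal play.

0, 1, 2, 10, 11, 12

Compute g(0), g(1), … for moves {3, 6, 7}:
g(0) = mex{} = 0
g(1) = mex{} = 0
g(2) = mex{} = 0
g(3) = mex{0} = 1
g(4) = mex{0} = 1
g(5) = mex{0} = 1
g(6) = mex{0,1} = 2
g(7) = mex{0,1} = 2
g(8) = mex{0,1} = 2
g(9) = mex{0,1,2} = 3
g(10) = mex{1,2} = 0
g(11) = mex{1,2} = 0
g(12) = mex{1,2,3} = 0
g(13) = mex{0,2} = 1
The P-positions (g = 0) in 0..13 are 0, 1, 2, 10, 11, 12.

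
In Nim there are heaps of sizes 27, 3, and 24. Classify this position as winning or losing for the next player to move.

Compute the nim-sum pairwise:
27 ^ 3 = 24
24 ^ 24 = 0
The nim-sum is 0, so this is a P-position: the player to move is in a losing position under optimal play.

Losing position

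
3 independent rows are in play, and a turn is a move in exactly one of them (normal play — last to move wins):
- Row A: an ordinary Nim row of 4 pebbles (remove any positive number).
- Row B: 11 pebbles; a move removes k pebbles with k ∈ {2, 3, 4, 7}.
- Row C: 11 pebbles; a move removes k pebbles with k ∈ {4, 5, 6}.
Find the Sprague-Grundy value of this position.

4

Row A is a plain Nim row of size 4, so its Grundy value is 4.
For row B, compute g(0), g(1), … with moves {2, 3, 4, 7}:
g(0) = mex{} = 0
g(1) = mex{} = 0
g(2) = mex{0} = 1
g(3) = mex{0} = 1
g(4) = mex{0,1} = 2
g(5) = mex{0,1} = 2
g(6) = mex{1,2} = 0
g(7) = mex{0,1,2} = 3
g(8) = mex{0,2} = 1
g(9) = mex{0,1,2,3} = 4
g(10) = mex{0,1,3} = 2
g(11) = mex{1,2,3,4} = 0
So g(11) = 0.
For row C, compute g(0), g(1), … with moves {4, 5, 6}:
k:     0  1  2  3  4  5  6  7  8  9 10 11
g(k):  0  0  0  0  1  1  1  1  2  2  0  0
So g(11) = 0.
The value of a disjunctive sum is the nim-sum of the parts.
Combined value = 4 XOR 0 XOR 0 = 4.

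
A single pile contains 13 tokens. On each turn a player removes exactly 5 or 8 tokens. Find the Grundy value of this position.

Build the Grundy sequence with g(k) = mex{g(k−s) : s ∈ {5, 8}, s ≤ k}:
k:     0  1  2  3  4  5  6  7  8  9 10 11 12 13
g(k):  0  0  0  0  0  1  1  1  1  1  2  2  2  0
So g(13) = 0.

0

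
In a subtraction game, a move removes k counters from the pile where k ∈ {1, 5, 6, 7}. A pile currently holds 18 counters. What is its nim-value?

2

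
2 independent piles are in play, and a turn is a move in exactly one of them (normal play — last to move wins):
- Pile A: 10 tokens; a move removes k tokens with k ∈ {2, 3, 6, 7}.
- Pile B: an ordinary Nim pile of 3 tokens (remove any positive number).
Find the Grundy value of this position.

Build the Grundy sequence for pile A with g(k) = mex{g(k−s) : s ∈ {2, 3, 6, 7}, s ≤ k}:
g(0) = mex{} = 0
g(1) = mex{} = 0
g(2) = mex{0} = 1
g(3) = mex{0} = 1
g(4) = mex{0,1} = 2
g(5) = mex{1} = 0
g(6) = mex{0,1,2} = 3
g(7) = mex{0,2} = 1
g(8) = mex{0,1,3} = 2
g(9) = mex{1,3} = 0
g(10) = mex{1,2} = 0
So g(10) = 0.
Pile B is a plain Nim pile of size 3, so its Grundy value is 3.
By the Sprague-Grundy theorem, the Grundy value of a sum of independent games is the XOR of the component values.
Combined value = 0 ⊕ 3 = 3.

3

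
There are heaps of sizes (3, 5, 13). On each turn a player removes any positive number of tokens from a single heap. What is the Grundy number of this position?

11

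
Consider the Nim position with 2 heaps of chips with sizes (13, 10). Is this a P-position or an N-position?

N-position

Compute the nim-sum pairwise:
13 ⊕ 10 = 7
The nim-sum is 7 ≠ 0, so this is an N-position: the player to move can win.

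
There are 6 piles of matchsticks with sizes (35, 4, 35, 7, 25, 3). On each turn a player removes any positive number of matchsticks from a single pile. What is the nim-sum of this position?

25

Bitwise XOR of the heap sizes:
  100011  (35)
  000100  (4)
  100011  (35)
  000111  (7)
  011001  (25)
  000011  (3)
  ------
  011001  (25)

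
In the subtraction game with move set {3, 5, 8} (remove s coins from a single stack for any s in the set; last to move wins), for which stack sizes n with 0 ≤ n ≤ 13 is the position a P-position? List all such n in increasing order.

0, 1, 2, 11, 12, 13

Compute g(0), g(1), … for moves {3, 5, 8}:
k:     0  1  2  3  4  5  6  7  8  9 10 11 12 13
g(k):  0  0  0  1  1  1  2  2  2  3  3  0  0  0
The P-positions (g = 0) in 0..13 are 0, 1, 2, 11, 12, 13.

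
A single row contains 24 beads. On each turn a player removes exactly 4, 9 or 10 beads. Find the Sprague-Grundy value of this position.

2

Compute g(0), g(1), … for moves {4, 9, 10}:
k:     0  1  2  3  4  5  6  7  8  9 10 11 12 13 14 15 16 17 18 19 20 21 22 23 24
g(k):  0  0  0  0  1  1  1  1  0  2  2  2  1  3  0  0  0  2  1  1  1  0  0  2  2
So g(24) = 2.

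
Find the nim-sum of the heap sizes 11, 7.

12

Nim-sum: 11 ⊕ 7 = 12.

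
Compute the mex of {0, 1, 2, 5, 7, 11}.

3

The values 0, 1, 2 are all present; 3 is the first non-negative integer missing from the set.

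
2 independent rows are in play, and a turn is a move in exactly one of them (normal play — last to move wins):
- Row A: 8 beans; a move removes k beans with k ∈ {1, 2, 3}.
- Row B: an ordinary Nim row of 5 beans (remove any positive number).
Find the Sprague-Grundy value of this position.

5

For row A, compute g(0), g(1), … with moves {1, 2, 3}:
g(0) = mex{} = 0
g(1) = mex{0} = 1
g(2) = mex{0,1} = 2
g(3) = mex{0,1,2} = 3
g(4) = mex{1,2,3} = 0
g(5) = mex{0,2,3} = 1
g(6) = mex{0,1,3} = 2
g(7) = mex{0,1,2} = 3
g(8) = mex{1,2,3} = 0
So g(8) = 0.
Row B is a plain Nim row of size 5, so its Grundy value is 5.
By the Sprague-Grundy theorem, the Grundy value of a sum of independent games is the XOR of the component values.
Combined value = 0 ⊕ 5 = 5.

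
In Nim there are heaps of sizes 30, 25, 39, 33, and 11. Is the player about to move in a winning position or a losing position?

Compute the nim-sum pairwise:
30 XOR 25 = 7
7 XOR 39 = 32
32 XOR 33 = 1
1 XOR 11 = 10
The nim-sum is 10 ≠ 0, so this is an N-position: the player to move can win.

Winning position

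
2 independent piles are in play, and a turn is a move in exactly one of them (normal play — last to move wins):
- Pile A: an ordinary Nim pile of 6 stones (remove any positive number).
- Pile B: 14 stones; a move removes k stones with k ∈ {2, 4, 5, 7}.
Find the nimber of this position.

Pile A is a plain Nim pile of size 6, so its Grundy value is 6.
Build the Grundy sequence for pile B with g(k) = mex{g(k−s) : s ∈ {2, 4, 5, 7}, s ≤ k}:
g(0) = mex{} = 0
g(1) = mex{} = 0
g(2) = mex{0} = 1
g(3) = mex{0} = 1
g(4) = mex{0,1} = 2
g(5) = mex{0,1} = 2
g(6) = mex{0,1,2} = 3
g(7) = mex{0,1,2} = 3
g(8) = mex{0,1,2,3} = 4
g(9) = mex{1,2,3} = 0
g(10) = mex{1,2,3,4} = 0
g(11) = mex{0,2,3} = 1
g(12) = mex{0,2,3,4} = 1
g(13) = mex{0,1,3,4} = 2
g(14) = mex{0,1,3} = 2
So g(14) = 2.
By the Sprague-Grundy theorem, the Grundy value of a sum of independent games is the XOR of the component values.
Combined value = 6 ⊕ 2 = 4.

4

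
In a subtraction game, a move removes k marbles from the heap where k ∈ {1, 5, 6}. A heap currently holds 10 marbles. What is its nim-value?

2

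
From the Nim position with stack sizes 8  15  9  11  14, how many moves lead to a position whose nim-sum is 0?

Nim-sum: 8 XOR 15 XOR 9 XOR 11 XOR 14 = 11.
The overall nim-sum is X = 11. A stack of size p has a winning move iff p XOR X < p (reduce it to p XOR X).
  8: 8 XOR 11 = 3 < 8 — winning move (to 3).
  15: 15 XOR 11 = 4 < 15 — winning move (to 4).
  9: 9 XOR 11 = 2 < 9 — winning move (to 2).
  11: 11 XOR 11 = 0 < 11 — winning move (to 0).
  14: 14 XOR 11 = 5 < 14 — winning move (to 5).
That gives 5 winning moves.

5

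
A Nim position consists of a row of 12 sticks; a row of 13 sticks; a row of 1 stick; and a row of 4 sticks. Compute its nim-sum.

4

Compute the nim-sum pairwise:
12 XOR 13 = 1
1 XOR 1 = 0
0 XOR 4 = 4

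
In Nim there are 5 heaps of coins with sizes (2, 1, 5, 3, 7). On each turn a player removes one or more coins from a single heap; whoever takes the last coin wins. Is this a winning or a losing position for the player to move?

Winning position

Bitwise XOR of the heap sizes:
  010  (2)
  001  (1)
  101  (5)
  011  (3)
  111  (7)
  ---
  010  (2)
The nim-sum is 2 ≠ 0, so this is an N-position: the player to move can win.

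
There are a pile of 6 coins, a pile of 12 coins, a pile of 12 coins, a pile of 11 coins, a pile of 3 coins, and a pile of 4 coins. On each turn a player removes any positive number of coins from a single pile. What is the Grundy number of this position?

10

Compute the nim-sum pairwise:
6 ^ 12 = 10
10 ^ 12 = 6
6 ^ 11 = 13
13 ^ 3 = 14
14 ^ 4 = 10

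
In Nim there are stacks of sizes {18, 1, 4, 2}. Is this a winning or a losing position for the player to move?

Winning position

Nim-sum: 18 XOR 1 XOR 4 XOR 2 = 21.
The nim-sum is 21 ≠ 0, so this is an N-position: the player to move can win.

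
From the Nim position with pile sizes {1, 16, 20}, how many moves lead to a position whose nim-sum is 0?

1

Compute the nim-sum pairwise:
1 ^ 16 = 17
17 ^ 20 = 5
The overall nim-sum is X = 5. A pile of size p has a winning move iff p XOR X < p (reduce it to p XOR X).
  1: 1 XOR 5 = 4 ≥ 1 — no move.
  16: 16 XOR 5 = 21 ≥ 16 — no move.
  20: 20 XOR 5 = 17 < 20 — winning move (to 17).
That gives 1 winning move.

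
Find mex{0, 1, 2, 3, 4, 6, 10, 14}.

5

The values 0, 1, 2, 3, 4 are all present; 5 is the first non-negative integer missing from the set.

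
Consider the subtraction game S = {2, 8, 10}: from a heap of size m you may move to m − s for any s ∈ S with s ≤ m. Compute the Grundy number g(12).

2

Grundy values for subtraction set {2, 8, 10}:
k:     0  1  2  3  4  5  6  7  8  9 10 11 12
g(k):  0  0  1  1  0  0  1  1  2  2  3  3  2
So g(12) = 2.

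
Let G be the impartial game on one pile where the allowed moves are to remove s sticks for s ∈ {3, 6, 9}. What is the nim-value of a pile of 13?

Build the Grundy sequence with g(k) = mex{g(k−s) : s ∈ {3, 6, 9}, s ≤ k}:
k:     0  1  2  3  4  5  6  7  8  9 10 11 12 13
g(k):  0  0  0  1  1  1  2  2  2  3  3  3  0  0
So g(13) = 0.

0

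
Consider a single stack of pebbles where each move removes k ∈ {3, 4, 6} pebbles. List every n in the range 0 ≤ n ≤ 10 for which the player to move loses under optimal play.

0, 1, 2, 9, 10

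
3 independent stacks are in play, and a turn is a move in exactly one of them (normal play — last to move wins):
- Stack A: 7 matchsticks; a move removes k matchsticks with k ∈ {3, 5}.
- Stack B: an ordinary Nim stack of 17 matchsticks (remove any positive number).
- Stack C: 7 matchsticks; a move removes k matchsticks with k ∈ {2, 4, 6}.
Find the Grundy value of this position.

For stack A, compute g(0), g(1), … with moves {3, 5}:
g(0) = mex{} = 0
g(1) = mex{} = 0
g(2) = mex{} = 0
g(3) = mex{0} = 1
g(4) = mex{0} = 1
g(5) = mex{0} = 1
g(6) = mex{0,1} = 2
g(7) = mex{0,1} = 2
So g(7) = 2.
Stack B is a plain Nim stack of size 17, so its Grundy value is 17.
Grundy values for stack C (subtraction set {2, 4, 6}):
k:     0  1  2  3  4  5  6  7
g(k):  0  0  1  1  2  2  3  3
So g(7) = 3.
By the Sprague-Grundy theorem, the Grundy value of a sum of independent games is the XOR of the component values.
Combined value = 2 ⊕ 17 ⊕ 3 = 16.

16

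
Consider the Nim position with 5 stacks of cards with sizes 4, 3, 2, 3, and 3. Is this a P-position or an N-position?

N-position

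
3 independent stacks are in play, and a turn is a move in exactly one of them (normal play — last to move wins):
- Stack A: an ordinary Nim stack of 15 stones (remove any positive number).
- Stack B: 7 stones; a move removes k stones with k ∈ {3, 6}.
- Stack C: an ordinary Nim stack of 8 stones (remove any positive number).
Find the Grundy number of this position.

Stack A is a plain Nim stack of size 15, so its Grundy value is 15.
Grundy values for stack B (subtraction set {3, 6}):
k:     0  1  2  3  4  5  6  7
g(k):  0  0  0  1  1  1  2  2
So g(7) = 2.
Stack C is a plain Nim stack of size 8, so its Grundy value is 8.
The value of a disjunctive sum is the nim-sum of the parts.
Combined value = 15 ⊕ 2 ⊕ 8 = 5.

5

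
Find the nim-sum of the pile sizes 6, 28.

Nim-sum: 6 ^ 28 = 26.

26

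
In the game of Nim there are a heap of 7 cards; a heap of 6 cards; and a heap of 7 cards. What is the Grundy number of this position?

Bitwise XOR of the heap sizes:
  111  (7)
  110  (6)
  111  (7)
  ---
  110  (6)

6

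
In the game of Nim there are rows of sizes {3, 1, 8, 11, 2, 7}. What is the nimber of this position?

Nim-sum: 3 ⊕ 1 ⊕ 8 ⊕ 11 ⊕ 2 ⊕ 7 = 4.

4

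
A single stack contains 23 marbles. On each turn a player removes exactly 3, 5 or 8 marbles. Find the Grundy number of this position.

0

Build the Grundy sequence with g(k) = mex{g(k−s) : s ∈ {3, 5, 8}, s ≤ k}:
k:     0  1  2  3  4  5  6  7  8  9 10 11 12 13 14 15 16 17 18 19 20 21 22 23
g(k):  0  0  0  1  1  1  2  2  2  3  3  0  0  0  1  1  1  2  2  2  3  3  0  0
So g(23) = 0.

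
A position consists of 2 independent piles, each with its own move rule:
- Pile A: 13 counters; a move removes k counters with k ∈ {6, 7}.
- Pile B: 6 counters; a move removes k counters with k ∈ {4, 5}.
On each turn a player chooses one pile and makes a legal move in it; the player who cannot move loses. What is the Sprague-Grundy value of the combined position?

1

For pile A, compute g(0), g(1), … with moves {6, 7}:
k:     0  1  2  3  4  5  6  7  8  9 10 11 12 13
g(k):  0  0  0  0  0  0  1  1  1  1  1  1  2  0
So g(13) = 0.
For pile B, compute g(0), g(1), … with moves {4, 5}:
k:     0  1  2  3  4  5  6
g(k):  0  0  0  0  1  1  1
So g(6) = 1.
By the Sprague-Grundy theorem, the Grundy value of a sum of independent games is the XOR of the component values.
Combined value = 0 ⊕ 1 = 1.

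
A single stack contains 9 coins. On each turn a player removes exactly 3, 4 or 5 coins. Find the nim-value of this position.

0

Build the Grundy sequence with g(k) = mex{g(k−s) : s ∈ {3, 4, 5}, s ≤ k}:
k:     0  1  2  3  4  5  6  7  8  9
g(k):  0  0  0  1  1  1  2  2  0  0
So g(9) = 0.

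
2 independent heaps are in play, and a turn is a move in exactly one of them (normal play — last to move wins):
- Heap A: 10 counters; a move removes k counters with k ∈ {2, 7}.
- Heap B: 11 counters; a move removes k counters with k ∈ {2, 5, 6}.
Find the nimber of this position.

Build the Grundy sequence for heap A with g(k) = mex{g(k−s) : s ∈ {2, 7}, s ≤ k}:
k:     0  1  2  3  4  5  6  7  8  9 10
g(k):  0  0  1  1  0  0  1  1  2  0  0
So g(10) = 0.
For heap B, compute g(0), g(1), … with moves {2, 5, 6}:
g(0) = mex{} = 0
g(1) = mex{} = 0
g(2) = mex{0} = 1
g(3) = mex{0} = 1
g(4) = mex{1} = 0
g(5) = mex{0,1} = 2
g(6) = mex{0} = 1
g(7) = mex{0,1,2} = 3
g(8) = mex{1} = 0
g(9) = mex{0,1,3} = 2
g(10) = mex{0,2} = 1
g(11) = mex{1,2} = 0
So g(11) = 0.
By the Sprague-Grundy theorem, the Grundy value of a sum of independent games is the XOR of the component values.
Combined value = 0 XOR 0 = 0.

0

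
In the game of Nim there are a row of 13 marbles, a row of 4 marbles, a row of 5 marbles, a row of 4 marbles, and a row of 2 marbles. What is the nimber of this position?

10

Bitwise XOR of the heap sizes:
  1101  (13)
  0100  (4)
  0101  (5)
  0100  (4)
  0010  (2)
  ----
  1010  (10)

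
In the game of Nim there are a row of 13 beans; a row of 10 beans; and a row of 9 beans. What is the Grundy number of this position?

14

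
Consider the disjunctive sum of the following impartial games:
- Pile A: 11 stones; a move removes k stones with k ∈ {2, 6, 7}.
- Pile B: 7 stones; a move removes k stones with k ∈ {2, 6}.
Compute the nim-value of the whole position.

Grundy values for pile A (subtraction set {2, 6, 7}):
g(0) = mex{} = 0
g(1) = mex{} = 0
g(2) = mex{0} = 1
g(3) = mex{0} = 1
g(4) = mex{1} = 0
g(5) = mex{1} = 0
g(6) = mex{0} = 1
g(7) = mex{0} = 1
g(8) = mex{0,1} = 2
g(9) = mex{1} = 0
g(10) = mex{0,1,2} = 3
g(11) = mex{0} = 1
So g(11) = 1.
Build the Grundy sequence for pile B with g(k) = mex{g(k−s) : s ∈ {2, 6}, s ≤ k}:
k:     0  1  2  3  4  5  6  7
g(k):  0  0  1  1  0  0  1  1
So g(7) = 1.
By the Sprague-Grundy theorem, the Grundy value of a sum of independent games is the XOR of the component values.
Combined value = 1 XOR 1 = 0.

0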